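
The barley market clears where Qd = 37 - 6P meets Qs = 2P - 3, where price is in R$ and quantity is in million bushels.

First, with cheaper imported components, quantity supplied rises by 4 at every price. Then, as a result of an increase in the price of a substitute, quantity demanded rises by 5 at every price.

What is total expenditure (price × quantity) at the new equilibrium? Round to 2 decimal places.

57.66

Solve the original market: 37 - 6P = 2P - 3, hence P = 5 and Q = 7.
With the change applied: demand Qd = 42 - 6P, supply Qs = 2P + 1.
Clearing the new market: 42 - 6P = 2P + 1, so P = 5.125 and Q = 11.25.
New expenditure = 5.125 × 11.25 = 57.66.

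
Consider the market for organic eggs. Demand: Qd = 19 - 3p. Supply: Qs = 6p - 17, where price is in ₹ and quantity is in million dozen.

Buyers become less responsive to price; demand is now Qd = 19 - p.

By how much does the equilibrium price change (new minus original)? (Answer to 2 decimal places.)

+1.14

Solve the original market: 19 - 3p = 6p - 17, hence p = 4 and Q = 7.
The new curves are Qd = 19 - p (demand) and Qs = 6p - 17 (supply).
Setting them equal: 19 - p = 6p - 17 → 36 = 7p, so p = 36/7 ≈ 5.1429 and Q = 97/7 ≈ 13.8571.
Δp = 5.1429 − 4 = +1.14.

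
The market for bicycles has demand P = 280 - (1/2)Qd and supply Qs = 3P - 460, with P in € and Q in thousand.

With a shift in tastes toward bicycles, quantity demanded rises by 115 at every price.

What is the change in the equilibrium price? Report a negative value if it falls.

+23

Before the shock: 560 - 2P = 3P - 460 ⇒ 1020 = 5P ⇒ P = 204, Q = 152.
The new curves are Qd = 675 - 2P (demand) and Qs = 3P - 460 (supply).
New equilibrium: 675 - 2P = 3P - 460 ⇒ 1135 = 5P ⇒ P = 227, Q = 221.
ΔP = 227 − 204 = +23.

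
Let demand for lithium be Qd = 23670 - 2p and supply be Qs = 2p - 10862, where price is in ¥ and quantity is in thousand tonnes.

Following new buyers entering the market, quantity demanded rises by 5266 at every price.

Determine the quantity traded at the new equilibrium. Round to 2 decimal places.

Solve the original market: 23670 - 2p = 2p - 10862, hence p = 8633 and Q = 6404.
The shock moves the curves to Qd = 28936 - 2p and Qs = 2p - 10862.
Clearing the new market: 28936 - 2p = 2p - 10862, so p = 9949.5 and Q = 9037.

9037.00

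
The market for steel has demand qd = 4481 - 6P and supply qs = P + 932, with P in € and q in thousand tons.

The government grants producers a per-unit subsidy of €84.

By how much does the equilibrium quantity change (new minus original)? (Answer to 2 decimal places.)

Before the shock: 4481 - 6P = P + 932 ⇒ 3549 = 7P ⇒ P = 507, q = 1439.
Since sellers receive the price plus the subsidy, the effective supply curve becomes qs = P + 1016.
Clearing the new market: 4481 - 6P = P + 1016, so P = 495 and q = 1511.
Δq = 1511 − 1439 = +72.00.

+72.00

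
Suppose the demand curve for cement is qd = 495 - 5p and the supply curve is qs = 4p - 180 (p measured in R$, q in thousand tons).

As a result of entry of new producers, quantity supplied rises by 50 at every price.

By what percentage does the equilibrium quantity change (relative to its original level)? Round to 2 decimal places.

Original equilibrium: 495 - 5p = 4p - 180 gives 675 = 9p, so p = 75 and q = 120.
The shock moves the curves to qd = 495 - 5p and qs = 4p - 130.
Equate the new curves: 495 - 5p = 4p - 130, giving 625 = 9p, p = 625/9 ≈ 69.4444, q = 1330/9 ≈ 147.7778.
%Δq = (147.7778 − 120) / 120 × 100 = +23.15%.

+23.15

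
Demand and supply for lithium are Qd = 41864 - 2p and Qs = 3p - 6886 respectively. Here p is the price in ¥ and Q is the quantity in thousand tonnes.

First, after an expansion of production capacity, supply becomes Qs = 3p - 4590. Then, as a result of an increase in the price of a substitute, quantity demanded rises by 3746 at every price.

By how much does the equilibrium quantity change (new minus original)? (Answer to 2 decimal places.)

+3166.00

Original equilibrium: 41864 - 2p = 3p - 6886 gives 48750 = 5p, so p = 9750 and Q = 22364.
The shock moves the curves to Qd = 45610 - 2p and Qs = 3p - 4590.
New equilibrium: 45610 - 2p = 3p - 4590 ⇒ 50200 = 5p ⇒ p = 10040, Q = 25530.
ΔQ = 25530 − 22364 = +3166.00.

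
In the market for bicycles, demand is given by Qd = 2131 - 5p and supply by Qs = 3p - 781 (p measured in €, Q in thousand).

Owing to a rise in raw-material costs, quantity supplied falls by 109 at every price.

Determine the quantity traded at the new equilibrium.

242.875

Initially, 2131 - 5p = 3p - 781, so 2912 = 8p and p = 364, Q = 311.
With the change applied: demand Qd = 2131 - 5p, supply Qs = 3p - 890.
Equate the new curves: 2131 - 5p = 3p - 890, giving 3021 = 8p, p = 377.625, Q = 242.875.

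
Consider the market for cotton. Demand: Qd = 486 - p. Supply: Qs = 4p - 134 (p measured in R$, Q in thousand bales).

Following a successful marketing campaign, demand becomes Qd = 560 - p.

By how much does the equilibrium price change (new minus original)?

+14.8

Original equilibrium: 486 - p = 4p - 134 gives 620 = 5p, so p = 124 and Q = 362.
With the change applied: demand Qd = 560 - p, supply Qs = 4p - 134.
Clearing the new market: 560 - p = 4p - 134, so p = 138.8 and Q = 421.2.
Δp = 138.8 − 124 = +14.8.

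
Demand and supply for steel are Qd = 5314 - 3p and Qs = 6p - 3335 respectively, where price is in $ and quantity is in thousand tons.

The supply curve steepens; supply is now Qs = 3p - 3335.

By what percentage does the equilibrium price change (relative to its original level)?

Before the shock: 5314 - 3p = 6p - 3335 ⇒ 8649 = 9p ⇒ p = 961, Q = 2431.
The new curves are Qd = 5314 - 3p (demand) and Qs = 3p - 3335 (supply).
Clearing the new market: 5314 - 3p = 3p - 3335, so p = 1441.5 and Q = 989.5.
%Δp = (1441.5 − 961) / 961 × 100 = +50%.

+50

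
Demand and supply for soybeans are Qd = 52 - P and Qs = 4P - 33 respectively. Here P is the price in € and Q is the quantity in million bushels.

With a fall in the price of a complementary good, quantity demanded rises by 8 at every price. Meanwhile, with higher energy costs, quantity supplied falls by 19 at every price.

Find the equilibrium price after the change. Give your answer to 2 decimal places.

Initially, 52 - P = 4P - 33, so 85 = 5P and P = 17, Q = 35.
The new curves are Qd = 60 - P (demand) and Qs = 4P - 52 (supply).
Clearing the new market: 60 - P = 4P - 52, so P = 22.4 and Q = 37.6.

22.40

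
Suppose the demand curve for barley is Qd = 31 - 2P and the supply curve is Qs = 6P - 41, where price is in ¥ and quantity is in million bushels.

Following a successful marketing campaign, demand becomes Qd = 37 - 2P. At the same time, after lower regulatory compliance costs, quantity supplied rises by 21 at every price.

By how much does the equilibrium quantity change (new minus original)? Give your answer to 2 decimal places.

Before the shock: 31 - 2P = 6P - 41 ⇒ 72 = 8P ⇒ P = 9, Q = 13.
The new curves are Qd = 37 - 2P (demand) and Qs = 6P - 20 (supply).
Clearing the new market: 37 - 2P = 6P - 20, so P = 7.125 and Q = 22.75.
ΔQ = 22.75 − 13 = +9.75.

+9.75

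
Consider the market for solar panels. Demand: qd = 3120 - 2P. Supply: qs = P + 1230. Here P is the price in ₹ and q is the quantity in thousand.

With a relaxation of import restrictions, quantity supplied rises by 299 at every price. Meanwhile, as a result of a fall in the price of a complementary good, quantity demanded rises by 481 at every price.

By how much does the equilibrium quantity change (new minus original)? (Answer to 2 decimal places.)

Original equilibrium: 3120 - 2P = P + 1230 gives 1890 = 3P, so P = 630 and q = 1860.
With the change applied: demand qd = 3601 - 2P, supply qs = P + 1529.
New equilibrium: 3601 - 2P = P + 1529 ⇒ 2072 = 3P ⇒ P = 2072/3 ≈ 690.6667, q = 6659/3 ≈ 2219.6667.
Δq = 2219.6667 − 1860 = +359.67.

+359.67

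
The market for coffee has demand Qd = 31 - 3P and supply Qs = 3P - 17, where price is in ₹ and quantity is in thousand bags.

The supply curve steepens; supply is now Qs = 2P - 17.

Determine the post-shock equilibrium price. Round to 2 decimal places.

9.60

Initially, 31 - 3P = 3P - 17, so 48 = 6P and P = 8, Q = 7.
The new curves are Qd = 31 - 3P (demand) and Qs = 2P - 17 (supply).
Equate the new curves: 31 - 3P = 2P - 17, giving 48 = 5P, P = 9.6, Q = 2.2.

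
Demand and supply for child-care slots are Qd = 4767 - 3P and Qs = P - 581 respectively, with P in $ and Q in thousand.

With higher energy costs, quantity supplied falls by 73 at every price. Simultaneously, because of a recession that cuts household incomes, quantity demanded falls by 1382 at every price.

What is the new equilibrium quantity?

Solve the original market: 4767 - 3P = P - 581, hence P = 1337 and Q = 756.
The shock moves the curves to Qd = 3385 - 3P and Qs = P - 654.
Setting them equal: 3385 - 3P = P - 654 → 4039 = 4P, so P = 1009.75 and Q = 355.75.

355.75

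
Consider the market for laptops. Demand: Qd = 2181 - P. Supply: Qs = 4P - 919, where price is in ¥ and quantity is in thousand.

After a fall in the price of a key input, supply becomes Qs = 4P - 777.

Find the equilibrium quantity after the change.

1589.4

Original equilibrium: 2181 - P = 4P - 919 gives 3100 = 5P, so P = 620 and Q = 1561.
The shock moves the curves to Qd = 2181 - P and Qs = 4P - 777.
Setting them equal: 2181 - P = 4P - 777 → 2958 = 5P, so P = 591.6 and Q = 1589.4.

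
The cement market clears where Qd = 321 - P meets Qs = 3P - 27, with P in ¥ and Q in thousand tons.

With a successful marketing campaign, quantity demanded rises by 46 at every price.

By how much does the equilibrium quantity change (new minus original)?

Initially, 321 - P = 3P - 27, so 348 = 4P and P = 87, Q = 234.
With the change applied: demand Qd = 367 - P, supply Qs = 3P - 27.
Setting them equal: 367 - P = 3P - 27 → 394 = 4P, so P = 98.5 and Q = 268.5.
ΔQ = 268.5 − 234 = +34.5.

+34.5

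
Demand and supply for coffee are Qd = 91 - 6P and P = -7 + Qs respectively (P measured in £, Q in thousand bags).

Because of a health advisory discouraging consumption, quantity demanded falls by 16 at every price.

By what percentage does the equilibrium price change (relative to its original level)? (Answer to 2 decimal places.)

Initially, 91 - 6P = P + 7, so 84 = 7P and P = 12, Q = 19.
The shock moves the curves to Qd = 75 - 6P and Qs = P + 7.
Equate the new curves: 75 - 6P = P + 7, giving 68 = 7P, P = 68/7 ≈ 9.7143, Q = 117/7 ≈ 16.7143.
%ΔP = (9.7143 − 12) / 12 × 100 = -19.05%.

-19.05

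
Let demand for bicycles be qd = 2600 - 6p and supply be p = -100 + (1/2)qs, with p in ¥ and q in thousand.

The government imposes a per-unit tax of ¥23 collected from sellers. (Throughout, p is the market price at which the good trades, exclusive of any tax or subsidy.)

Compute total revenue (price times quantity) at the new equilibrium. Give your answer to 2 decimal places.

234051.63

Solve the original market: 2600 - 6p = 2p + 200, hence p = 300 and q = 800.
Since sellers keep the price net of the tax, the effective supply curve becomes qs = 2p + 154.
Equate the new curves: 2600 - 6p = 2p + 154, giving 2446 = 8p, p = 305.75, q = 765.5.
New expenditure = 305.75 × 765.5 = 234051.63.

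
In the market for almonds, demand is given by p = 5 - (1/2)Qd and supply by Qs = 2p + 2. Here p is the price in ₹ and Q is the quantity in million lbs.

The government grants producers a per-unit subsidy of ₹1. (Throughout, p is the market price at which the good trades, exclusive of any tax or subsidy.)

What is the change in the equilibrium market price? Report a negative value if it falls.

-0.5

Original equilibrium: 10 - 2p = 2p + 2 gives 8 = 4p, so p = 2 and Q = 6.
Since sellers receive the price plus the subsidy, the effective supply curve becomes Qs = 2p + 4.
Equate the new curves: 10 - 2p = 2p + 4, giving 6 = 4p, p = 1.5, Q = 7.
Δp = 1.5 − 2 = -0.5.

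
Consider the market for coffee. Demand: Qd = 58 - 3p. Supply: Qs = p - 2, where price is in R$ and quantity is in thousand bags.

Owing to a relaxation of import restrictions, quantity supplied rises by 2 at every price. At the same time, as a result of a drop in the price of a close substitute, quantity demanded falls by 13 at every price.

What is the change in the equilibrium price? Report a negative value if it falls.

-3.75

Initially, 58 - 3p = p - 2, so 60 = 4p and p = 15, Q = 13.
After the shift, demand is Qd = 45 - 3p and supply is Qs = p.
Equate the new curves: 45 - 3p = p, giving 45 = 4p, p = 11.25, Q = 11.25.
Δp = 11.25 − 15 = -3.75.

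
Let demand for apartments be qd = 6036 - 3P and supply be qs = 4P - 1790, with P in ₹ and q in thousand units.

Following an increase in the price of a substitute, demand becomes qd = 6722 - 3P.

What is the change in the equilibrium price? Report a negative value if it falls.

Initially, 6036 - 3P = 4P - 1790, so 7826 = 7P and P = 1118, q = 2682.
After the shift, demand is qd = 6722 - 3P and supply is qs = 4P - 1790.
Setting them equal: 6722 - 3P = 4P - 1790 → 8512 = 7P, so P = 1216 and q = 3074.
ΔP = 1216 − 1118 = +98.

+98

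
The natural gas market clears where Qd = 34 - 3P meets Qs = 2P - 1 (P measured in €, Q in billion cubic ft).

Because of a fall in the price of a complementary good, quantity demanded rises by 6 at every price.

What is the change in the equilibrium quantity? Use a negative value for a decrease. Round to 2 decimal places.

+2.40

Initially, 34 - 3P = 2P - 1, so 35 = 5P and P = 7, Q = 13.
The shock moves the curves to Qd = 40 - 3P and Qs = 2P - 1.
Equate the new curves: 40 - 3P = 2P - 1, giving 41 = 5P, P = 8.2, Q = 15.4.
ΔQ = 15.4 − 13 = +2.40.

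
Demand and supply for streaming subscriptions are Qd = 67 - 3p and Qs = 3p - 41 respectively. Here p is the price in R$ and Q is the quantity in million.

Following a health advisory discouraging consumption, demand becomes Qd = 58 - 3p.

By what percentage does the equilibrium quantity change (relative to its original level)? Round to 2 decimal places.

-34.62

Before the shock: 67 - 3p = 3p - 41 ⇒ 108 = 6p ⇒ p = 18, Q = 13.
The shock moves the curves to Qd = 58 - 3p and Qs = 3p - 41.
New equilibrium: 58 - 3p = 3p - 41 ⇒ 99 = 6p ⇒ p = 16.5, Q = 8.5.
%ΔQ = (8.5 − 13) / 13 × 100 = -34.62%.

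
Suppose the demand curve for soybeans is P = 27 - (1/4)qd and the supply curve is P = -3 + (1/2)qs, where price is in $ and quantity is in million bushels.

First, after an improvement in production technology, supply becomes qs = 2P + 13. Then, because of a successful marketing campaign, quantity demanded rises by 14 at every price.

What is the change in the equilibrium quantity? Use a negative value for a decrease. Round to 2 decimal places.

+9.33

Before the shock: 108 - 4P = 2P + 6 ⇒ 102 = 6P ⇒ P = 17, q = 40.
With the change applied: demand qd = 122 - 4P, supply qs = 2P + 13.
Equate the new curves: 122 - 4P = 2P + 13, giving 109 = 6P, P = 109/6 ≈ 18.1667, q = 148/3 ≈ 49.3333.
Δq = 49.3333 − 40 = +9.33.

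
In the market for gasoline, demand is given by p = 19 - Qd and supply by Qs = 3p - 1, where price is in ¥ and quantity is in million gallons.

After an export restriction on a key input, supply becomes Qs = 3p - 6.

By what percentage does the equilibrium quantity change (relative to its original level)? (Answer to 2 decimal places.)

Solve the original market: 19 - p = 3p - 1, hence p = 5 and Q = 14.
The new curves are Qd = 19 - p (demand) and Qs = 3p - 6 (supply).
New equilibrium: 19 - p = 3p - 6 ⇒ 25 = 4p ⇒ p = 6.25, Q = 12.75.
%ΔQ = (12.75 − 14) / 14 × 100 = -8.93%.

-8.93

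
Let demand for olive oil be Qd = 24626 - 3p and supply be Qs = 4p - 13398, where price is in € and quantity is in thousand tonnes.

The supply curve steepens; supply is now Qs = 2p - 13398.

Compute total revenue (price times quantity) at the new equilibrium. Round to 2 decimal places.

Original equilibrium: 24626 - 3p = 4p - 13398 gives 38024 = 7p, so p = 5432 and Q = 8330.
The new curves are Qd = 24626 - 3p (demand) and Qs = 2p - 13398 (supply).
New equilibrium: 24626 - 3p = 2p - 13398 ⇒ 38024 = 5p ⇒ p = 7604.8, Q = 1811.6.
New expenditure = 7604.8 × 1811.6 = 13776855.68.

13776855.68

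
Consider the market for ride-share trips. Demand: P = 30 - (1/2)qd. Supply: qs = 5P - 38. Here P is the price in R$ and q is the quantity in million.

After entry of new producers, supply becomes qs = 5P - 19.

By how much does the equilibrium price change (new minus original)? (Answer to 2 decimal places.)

-2.71

Solve the original market: 60 - 2P = 5P - 38, hence P = 14 and q = 32.
The shock moves the curves to qd = 60 - 2P and qs = 5P - 19.
Equate the new curves: 60 - 2P = 5P - 19, giving 79 = 7P, P = 79/7 ≈ 11.2857, q = 262/7 ≈ 37.4286.
ΔP = 11.2857 − 14 = -2.71.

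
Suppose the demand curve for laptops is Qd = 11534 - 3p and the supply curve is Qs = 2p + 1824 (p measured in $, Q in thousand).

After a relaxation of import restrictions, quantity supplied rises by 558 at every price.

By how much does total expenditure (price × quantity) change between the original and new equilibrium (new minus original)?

-24194.88

Initially, 11534 - 3p = 2p + 1824, so 9710 = 5p and p = 1942, Q = 5708.
The new curves are Qd = 11534 - 3p (demand) and Qs = 2p + 2382 (supply).
New equilibrium: 11534 - 3p = 2p + 2382 ⇒ 9152 = 5p ⇒ p = 1830.4, Q = 6042.8.
Expenditure moves from 1942×5708 = 11084936 to 1830.4×6042.8 = 11060741.12; change = -24194.88.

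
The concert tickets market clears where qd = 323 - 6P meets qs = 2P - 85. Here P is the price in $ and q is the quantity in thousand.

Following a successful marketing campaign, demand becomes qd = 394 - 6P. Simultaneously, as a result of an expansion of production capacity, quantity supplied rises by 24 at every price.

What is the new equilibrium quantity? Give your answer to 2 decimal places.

52.75

Before the shock: 323 - 6P = 2P - 85 ⇒ 408 = 8P ⇒ P = 51, q = 17.
The shock moves the curves to qd = 394 - 6P and qs = 2P - 61.
Equate the new curves: 394 - 6P = 2P - 61, giving 455 = 8P, P = 56.875, q = 52.75.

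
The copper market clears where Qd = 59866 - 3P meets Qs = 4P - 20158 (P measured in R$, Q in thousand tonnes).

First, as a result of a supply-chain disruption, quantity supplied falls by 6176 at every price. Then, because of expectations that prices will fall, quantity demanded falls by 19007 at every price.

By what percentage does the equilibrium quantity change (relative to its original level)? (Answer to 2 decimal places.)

-52.83

Initially, 59866 - 3P = 4P - 20158, so 80024 = 7P and P = 11432, Q = 25570.
After the shift, demand is Qd = 40859 - 3P and supply is Qs = 4P - 26334.
Clearing the new market: 40859 - 3P = 4P - 26334, so P = 9599 and Q = 12062.
%ΔQ = (12062 − 25570) / 25570 × 100 = -52.83%.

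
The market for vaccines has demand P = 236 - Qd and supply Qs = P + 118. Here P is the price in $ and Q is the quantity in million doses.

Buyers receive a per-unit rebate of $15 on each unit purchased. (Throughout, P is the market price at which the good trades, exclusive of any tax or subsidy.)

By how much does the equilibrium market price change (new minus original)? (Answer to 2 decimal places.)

Before the shock: 236 - P = P + 118 ⇒ 118 = 2P ⇒ P = 59, Q = 177.
Since buyers' out-of-pocket price is the market price minus the rebate, the effective demand curve becomes Qd = 251 - P.
Clearing the new market: 251 - P = P + 118, so P = 66.5 and Q = 184.5.
ΔP = 66.5 − 59 = +7.50.

+7.50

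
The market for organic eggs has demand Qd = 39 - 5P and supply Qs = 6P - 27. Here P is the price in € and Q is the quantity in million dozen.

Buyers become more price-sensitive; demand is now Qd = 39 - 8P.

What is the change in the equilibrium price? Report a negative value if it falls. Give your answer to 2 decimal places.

-1.29

Original equilibrium: 39 - 5P = 6P - 27 gives 66 = 11P, so P = 6 and Q = 9.
With the change applied: demand Qd = 39 - 8P, supply Qs = 6P - 27.
Setting them equal: 39 - 8P = 6P - 27 → 66 = 14P, so P = 33/7 ≈ 4.7143 and Q = 9/7 ≈ 1.2857.
ΔP = 4.7143 − 6 = -1.29.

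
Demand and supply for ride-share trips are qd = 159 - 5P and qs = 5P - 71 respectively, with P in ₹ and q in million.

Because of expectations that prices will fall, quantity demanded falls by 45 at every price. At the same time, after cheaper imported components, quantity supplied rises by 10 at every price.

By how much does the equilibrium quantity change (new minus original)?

Solve the original market: 159 - 5P = 5P - 71, hence P = 23 and q = 44.
The shock moves the curves to qd = 114 - 5P and qs = 5P - 61.
New equilibrium: 114 - 5P = 5P - 61 ⇒ 175 = 10P ⇒ P = 17.5, q = 26.5.
Δq = 26.5 − 44 = -17.5.

-17.5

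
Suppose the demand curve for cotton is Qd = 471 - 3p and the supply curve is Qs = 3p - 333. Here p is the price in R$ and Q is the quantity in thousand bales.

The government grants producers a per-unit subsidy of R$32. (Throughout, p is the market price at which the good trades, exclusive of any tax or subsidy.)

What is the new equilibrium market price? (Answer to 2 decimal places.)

Solve the original market: 471 - 3p = 3p - 333, hence p = 134 and Q = 69.
Since sellers receive the price plus the subsidy, the effective supply curve becomes Qs = 3p - 237.
Setting them equal: 471 - 3p = 3p - 237 → 708 = 6p, so p = 118 and Q = 117.

118.00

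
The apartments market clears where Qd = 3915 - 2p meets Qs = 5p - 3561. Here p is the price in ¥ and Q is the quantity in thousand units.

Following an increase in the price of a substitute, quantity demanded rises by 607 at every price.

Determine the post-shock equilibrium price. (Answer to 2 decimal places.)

Solve the original market: 3915 - 2p = 5p - 3561, hence p = 1068 and Q = 1779.
The shock moves the curves to Qd = 4522 - 2p and Qs = 5p - 3561.
Equate the new curves: 4522 - 2p = 5p - 3561, giving 8083 = 7p, p = 8083/7 ≈ 1154.7143, Q = 15488/7 ≈ 2212.5714.

1154.71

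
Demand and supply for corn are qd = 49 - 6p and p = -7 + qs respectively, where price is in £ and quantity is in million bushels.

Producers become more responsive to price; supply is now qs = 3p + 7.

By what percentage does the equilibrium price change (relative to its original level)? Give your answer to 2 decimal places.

-22.22

Solve the original market: 49 - 6p = p + 7, hence p = 6 and q = 13.
The new curves are qd = 49 - 6p (demand) and qs = 3p + 7 (supply).
Setting them equal: 49 - 6p = 3p + 7 → 42 = 9p, so p = 14/3 ≈ 4.6667 and q = 21.
%Δp = (4.6667 − 6) / 6 × 100 = -22.22%.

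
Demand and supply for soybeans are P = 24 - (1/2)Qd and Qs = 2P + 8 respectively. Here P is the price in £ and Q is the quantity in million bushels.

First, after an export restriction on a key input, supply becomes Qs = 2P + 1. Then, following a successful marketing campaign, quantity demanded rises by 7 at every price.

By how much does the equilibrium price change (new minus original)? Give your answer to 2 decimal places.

+3.50

Initially, 48 - 2P = 2P + 8, so 40 = 4P and P = 10, Q = 28.
With the change applied: demand Qd = 55 - 2P, supply Qs = 2P + 1.
Setting them equal: 55 - 2P = 2P + 1 → 54 = 4P, so P = 13.5 and Q = 28.
ΔP = 13.5 − 10 = +3.50.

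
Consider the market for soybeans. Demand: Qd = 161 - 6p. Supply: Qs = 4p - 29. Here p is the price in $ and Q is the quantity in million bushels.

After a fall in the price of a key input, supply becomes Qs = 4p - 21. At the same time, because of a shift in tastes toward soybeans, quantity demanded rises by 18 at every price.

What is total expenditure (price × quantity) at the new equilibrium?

Solve the original market: 161 - 6p = 4p - 29, hence p = 19 and Q = 47.
The new curves are Qd = 179 - 6p (demand) and Qs = 4p - 21 (supply).
Clearing the new market: 179 - 6p = 4p - 21, so p = 20 and Q = 59.
New expenditure = 20 × 59 = 1180.

1180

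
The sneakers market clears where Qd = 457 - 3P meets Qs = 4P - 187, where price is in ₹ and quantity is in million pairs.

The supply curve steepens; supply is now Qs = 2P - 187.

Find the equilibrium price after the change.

Initially, 457 - 3P = 4P - 187, so 644 = 7P and P = 92, Q = 181.
The new curves are Qd = 457 - 3P (demand) and Qs = 2P - 187 (supply).
Equate the new curves: 457 - 3P = 2P - 187, giving 644 = 5P, P = 128.8, Q = 70.6.

128.8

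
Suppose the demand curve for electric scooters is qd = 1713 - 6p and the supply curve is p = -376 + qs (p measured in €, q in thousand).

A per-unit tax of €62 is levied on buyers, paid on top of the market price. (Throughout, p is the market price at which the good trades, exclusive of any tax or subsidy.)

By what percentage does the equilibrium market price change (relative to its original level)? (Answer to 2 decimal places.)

Initially, 1713 - 6p = p + 376, so 1337 = 7p and p = 191, q = 567.
Since buyers pay the price plus the tax, the effective demand curve becomes qd = 1341 - 6p.
New equilibrium: 1341 - 6p = p + 376 ⇒ 965 = 7p ⇒ p = 965/7 ≈ 137.8571, q = 3597/7 ≈ 513.8571.
%Δp = (137.8571 − 191) / 191 × 100 = -27.82%.

-27.82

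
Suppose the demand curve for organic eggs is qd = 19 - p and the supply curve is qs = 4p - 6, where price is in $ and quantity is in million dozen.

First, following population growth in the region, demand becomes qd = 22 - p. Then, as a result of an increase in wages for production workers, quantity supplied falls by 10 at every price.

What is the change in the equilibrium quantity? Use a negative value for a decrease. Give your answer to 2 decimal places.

+0.40

Solve the original market: 19 - p = 4p - 6, hence p = 5 and q = 14.
With the change applied: demand qd = 22 - p, supply qs = 4p - 16.
Equate the new curves: 22 - p = 4p - 16, giving 38 = 5p, p = 7.6, q = 14.4.
Δq = 14.4 − 14 = +0.40.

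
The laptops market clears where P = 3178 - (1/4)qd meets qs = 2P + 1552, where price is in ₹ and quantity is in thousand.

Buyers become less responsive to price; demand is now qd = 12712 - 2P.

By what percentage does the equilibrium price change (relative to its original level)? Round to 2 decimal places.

+50.00

Initially, 12712 - 4P = 2P + 1552, so 11160 = 6P and P = 1860, q = 5272.
The shock moves the curves to qd = 12712 - 2P and qs = 2P + 1552.
New equilibrium: 12712 - 2P = 2P + 1552 ⇒ 11160 = 4P ⇒ P = 2790, q = 7132.
%ΔP = (2790 − 1860) / 1860 × 100 = +50.00%.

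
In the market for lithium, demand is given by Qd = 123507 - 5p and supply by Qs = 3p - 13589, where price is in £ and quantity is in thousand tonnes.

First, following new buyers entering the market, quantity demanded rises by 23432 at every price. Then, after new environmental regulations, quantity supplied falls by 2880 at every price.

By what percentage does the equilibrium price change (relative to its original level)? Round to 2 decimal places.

Original equilibrium: 123507 - 5p = 3p - 13589 gives 137096 = 8p, so p = 17137 and Q = 37822.
The shock moves the curves to Qd = 146939 - 5p and Qs = 3p - 16469.
Setting them equal: 146939 - 5p = 3p - 16469 → 163408 = 8p, so p = 20426 and Q = 44809.
%Δp = (20426 − 17137) / 17137 × 100 = +19.19%.

+19.19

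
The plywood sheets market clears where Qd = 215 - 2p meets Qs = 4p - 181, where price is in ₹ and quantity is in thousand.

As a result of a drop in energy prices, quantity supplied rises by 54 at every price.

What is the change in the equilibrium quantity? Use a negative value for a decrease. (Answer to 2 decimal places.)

Before the shock: 215 - 2p = 4p - 181 ⇒ 396 = 6p ⇒ p = 66, Q = 83.
The new curves are Qd = 215 - 2p (demand) and Qs = 4p - 127 (supply).
Clearing the new market: 215 - 2p = 4p - 127, so p = 57 and Q = 101.
ΔQ = 101 − 83 = +18.00.

+18.00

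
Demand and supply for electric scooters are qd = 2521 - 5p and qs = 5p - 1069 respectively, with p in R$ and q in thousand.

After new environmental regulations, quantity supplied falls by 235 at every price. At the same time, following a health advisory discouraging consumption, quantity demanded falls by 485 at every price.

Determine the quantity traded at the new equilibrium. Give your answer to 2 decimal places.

366.00

Initially, 2521 - 5p = 5p - 1069, so 3590 = 10p and p = 359, q = 726.
The new curves are qd = 2036 - 5p (demand) and qs = 5p - 1304 (supply).
Clearing the new market: 2036 - 5p = 5p - 1304, so p = 334 and q = 366.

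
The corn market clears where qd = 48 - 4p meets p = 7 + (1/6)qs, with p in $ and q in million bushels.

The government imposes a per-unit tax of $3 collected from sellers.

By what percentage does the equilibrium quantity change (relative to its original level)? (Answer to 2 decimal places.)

Initially, 48 - 4p = 6p - 42, so 90 = 10p and p = 9, q = 12.
Since sellers keep the price net of the tax, the effective supply curve becomes qs = 6p - 60.
Equate the new curves: 48 - 4p = 6p - 60, giving 108 = 10p, p = 10.8, q = 4.8.
%Δq = (4.8 − 12) / 12 × 100 = -60.00%.

-60.00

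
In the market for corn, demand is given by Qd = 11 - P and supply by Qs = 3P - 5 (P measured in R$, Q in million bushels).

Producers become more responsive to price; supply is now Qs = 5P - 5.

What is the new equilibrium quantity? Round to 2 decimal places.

Initially, 11 - P = 3P - 5, so 16 = 4P and P = 4, Q = 7.
After the shift, demand is Qd = 11 - P and supply is Qs = 5P - 5.
Equate the new curves: 11 - P = 5P - 5, giving 16 = 6P, P = 8/3 ≈ 2.6667, Q = 25/3 ≈ 8.3333.

8.33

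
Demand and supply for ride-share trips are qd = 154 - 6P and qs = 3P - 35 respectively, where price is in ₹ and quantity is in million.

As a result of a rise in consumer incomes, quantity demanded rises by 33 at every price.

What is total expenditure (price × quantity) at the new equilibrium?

Solve the original market: 154 - 6P = 3P - 35, hence P = 21 and q = 28.
The new curves are qd = 187 - 6P (demand) and qs = 3P - 35 (supply).
Equate the new curves: 187 - 6P = 3P - 35, giving 222 = 9P, P = 74/3 ≈ 24.6667, q = 39.
New expenditure = 24.6667 × 39 = 962.

962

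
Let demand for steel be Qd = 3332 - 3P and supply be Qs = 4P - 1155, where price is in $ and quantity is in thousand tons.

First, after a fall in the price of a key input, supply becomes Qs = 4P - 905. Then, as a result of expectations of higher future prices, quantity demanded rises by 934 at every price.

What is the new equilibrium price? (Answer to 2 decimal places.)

Initially, 3332 - 3P = 4P - 1155, so 4487 = 7P and P = 641, Q = 1409.
The shock moves the curves to Qd = 4266 - 3P and Qs = 4P - 905.
Clearing the new market: 4266 - 3P = 4P - 905, so P = 5171/7 ≈ 738.7143 and Q = 14349/7 ≈ 2049.8571.

738.71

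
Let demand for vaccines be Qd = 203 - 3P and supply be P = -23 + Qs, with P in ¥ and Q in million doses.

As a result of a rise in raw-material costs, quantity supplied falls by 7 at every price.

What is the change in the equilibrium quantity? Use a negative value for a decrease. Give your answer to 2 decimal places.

-5.25

Original equilibrium: 203 - 3P = P + 23 gives 180 = 4P, so P = 45 and Q = 68.
After the shift, demand is Qd = 203 - 3P and supply is Qs = P + 16.
Clearing the new market: 203 - 3P = P + 16, so P = 46.75 and Q = 62.75.
ΔQ = 62.75 − 68 = -5.25.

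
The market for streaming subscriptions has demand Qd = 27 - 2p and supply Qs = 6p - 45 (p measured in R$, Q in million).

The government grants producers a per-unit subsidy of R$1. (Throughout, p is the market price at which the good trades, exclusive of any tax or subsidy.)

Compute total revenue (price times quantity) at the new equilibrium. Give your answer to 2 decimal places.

Before the shock: 27 - 2p = 6p - 45 ⇒ 72 = 8p ⇒ p = 9, Q = 9.
Since sellers receive the price plus the subsidy, the effective supply curve becomes Qs = 6p - 39.
Setting them equal: 27 - 2p = 6p - 39 → 66 = 8p, so p = 8.25 and Q = 10.5.
New expenditure = 8.25 × 10.5 = 86.63.

86.63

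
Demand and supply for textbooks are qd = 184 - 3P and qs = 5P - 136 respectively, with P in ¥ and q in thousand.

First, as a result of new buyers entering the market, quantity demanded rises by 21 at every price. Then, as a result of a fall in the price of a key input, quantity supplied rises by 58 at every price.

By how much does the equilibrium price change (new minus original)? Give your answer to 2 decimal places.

-4.63

Original equilibrium: 184 - 3P = 5P - 136 gives 320 = 8P, so P = 40 and q = 64.
The new curves are qd = 205 - 3P (demand) and qs = 5P - 78 (supply).
Setting them equal: 205 - 3P = 5P - 78 → 283 = 8P, so P = 35.375 and q = 98.875.
ΔP = 35.375 − 40 = -4.63.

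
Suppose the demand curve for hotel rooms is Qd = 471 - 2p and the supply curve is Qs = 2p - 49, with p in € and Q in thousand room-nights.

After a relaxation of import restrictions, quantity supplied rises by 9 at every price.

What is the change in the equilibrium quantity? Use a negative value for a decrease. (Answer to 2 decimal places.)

+4.50

Initially, 471 - 2p = 2p - 49, so 520 = 4p and p = 130, Q = 211.
The shock moves the curves to Qd = 471 - 2p and Qs = 2p - 40.
Equate the new curves: 471 - 2p = 2p - 40, giving 511 = 4p, p = 127.75, Q = 215.5.
ΔQ = 215.5 − 211 = +4.50.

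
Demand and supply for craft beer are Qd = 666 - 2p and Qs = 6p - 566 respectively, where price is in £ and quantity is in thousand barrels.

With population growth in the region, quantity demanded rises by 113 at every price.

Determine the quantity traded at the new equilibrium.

442.75

Solve the original market: 666 - 2p = 6p - 566, hence p = 154 and Q = 358.
The shock moves the curves to Qd = 779 - 2p and Qs = 6p - 566.
Clearing the new market: 779 - 2p = 6p - 566, so p = 168.125 and Q = 442.75.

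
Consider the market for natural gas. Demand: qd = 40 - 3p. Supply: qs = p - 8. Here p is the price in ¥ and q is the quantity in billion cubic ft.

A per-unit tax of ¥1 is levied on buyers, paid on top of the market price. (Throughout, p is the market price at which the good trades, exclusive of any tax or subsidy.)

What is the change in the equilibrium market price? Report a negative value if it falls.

-0.75

Before the shock: 40 - 3p = p - 8 ⇒ 48 = 4p ⇒ p = 12, q = 4.
Since buyers pay the price plus the tax, the effective demand curve becomes qd = 37 - 3p.
Setting them equal: 37 - 3p = p - 8 → 45 = 4p, so p = 11.25 and q = 3.25.
Δp = 11.25 − 12 = -0.75.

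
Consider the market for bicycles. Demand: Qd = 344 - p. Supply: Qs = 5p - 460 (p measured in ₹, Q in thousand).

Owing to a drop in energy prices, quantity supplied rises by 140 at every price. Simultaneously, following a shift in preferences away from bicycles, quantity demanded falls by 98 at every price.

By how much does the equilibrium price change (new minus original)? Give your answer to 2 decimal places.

Before the shock: 344 - p = 5p - 460 ⇒ 804 = 6p ⇒ p = 134, Q = 210.
With the change applied: demand Qd = 246 - p, supply Qs = 5p - 320.
Setting them equal: 246 - p = 5p - 320 → 566 = 6p, so p = 283/3 ≈ 94.3333 and Q = 455/3 ≈ 151.6667.
Δp = 94.3333 − 134 = -39.67.

-39.67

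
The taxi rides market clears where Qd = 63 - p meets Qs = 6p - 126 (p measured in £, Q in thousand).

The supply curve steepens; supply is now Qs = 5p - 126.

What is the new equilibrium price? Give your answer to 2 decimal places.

Before the shock: 63 - p = 6p - 126 ⇒ 189 = 7p ⇒ p = 27, Q = 36.
The new curves are Qd = 63 - p (demand) and Qs = 5p - 126 (supply).
Clearing the new market: 63 - p = 5p - 126, so p = 31.5 and Q = 31.5.

31.50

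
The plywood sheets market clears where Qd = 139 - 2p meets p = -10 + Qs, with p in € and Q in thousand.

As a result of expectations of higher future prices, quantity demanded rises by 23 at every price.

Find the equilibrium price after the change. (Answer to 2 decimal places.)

Initially, 139 - 2p = p + 10, so 129 = 3p and p = 43, Q = 53.
After the shift, demand is Qd = 162 - 2p and supply is Qs = p + 10.
Setting them equal: 162 - 2p = p + 10 → 152 = 3p, so p = 152/3 ≈ 50.6667 and Q = 182/3 ≈ 60.6667.

50.67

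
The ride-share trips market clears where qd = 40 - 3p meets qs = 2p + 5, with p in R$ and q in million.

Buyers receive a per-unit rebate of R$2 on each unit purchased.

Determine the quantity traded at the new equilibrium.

Before the shock: 40 - 3p = 2p + 5 ⇒ 35 = 5p ⇒ p = 7, q = 19.
Since buyers' out-of-pocket price is the market price minus the rebate, the effective demand curve becomes qd = 46 - 3p.
New equilibrium: 46 - 3p = 2p + 5 ⇒ 41 = 5p ⇒ p = 8.2, q = 21.4.

21.4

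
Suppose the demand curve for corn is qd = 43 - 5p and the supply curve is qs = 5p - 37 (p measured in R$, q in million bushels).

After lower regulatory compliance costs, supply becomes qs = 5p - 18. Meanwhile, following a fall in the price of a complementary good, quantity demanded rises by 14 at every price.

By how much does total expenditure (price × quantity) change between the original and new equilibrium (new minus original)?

+122.25

Before the shock: 43 - 5p = 5p - 37 ⇒ 80 = 10p ⇒ p = 8, q = 3.
The new curves are qd = 57 - 5p (demand) and qs = 5p - 18 (supply).
Equate the new curves: 57 - 5p = 5p - 18, giving 75 = 10p, p = 7.5, q = 19.5.
Expenditure moves from 8×3 = 24 to 7.5×19.5 = 146.25; change = +122.25.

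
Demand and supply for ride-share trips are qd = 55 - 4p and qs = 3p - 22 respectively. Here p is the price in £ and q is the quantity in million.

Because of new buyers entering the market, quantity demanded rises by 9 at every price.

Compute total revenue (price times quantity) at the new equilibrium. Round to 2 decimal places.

182.53

Original equilibrium: 55 - 4p = 3p - 22 gives 77 = 7p, so p = 11 and q = 11.
The new curves are qd = 64 - 4p (demand) and qs = 3p - 22 (supply).
Equate the new curves: 64 - 4p = 3p - 22, giving 86 = 7p, p = 86/7 ≈ 12.2857, q = 104/7 ≈ 14.8571.
New expenditure = 12.2857 × 14.8571 = 182.53.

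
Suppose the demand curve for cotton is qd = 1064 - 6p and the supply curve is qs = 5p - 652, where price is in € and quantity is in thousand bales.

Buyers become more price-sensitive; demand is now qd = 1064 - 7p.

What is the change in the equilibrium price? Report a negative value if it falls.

Original equilibrium: 1064 - 6p = 5p - 652 gives 1716 = 11p, so p = 156 and q = 128.
The shock moves the curves to qd = 1064 - 7p and qs = 5p - 652.
Equate the new curves: 1064 - 7p = 5p - 652, giving 1716 = 12p, p = 143, q = 63.
Δp = 143 − 156 = -13.

-13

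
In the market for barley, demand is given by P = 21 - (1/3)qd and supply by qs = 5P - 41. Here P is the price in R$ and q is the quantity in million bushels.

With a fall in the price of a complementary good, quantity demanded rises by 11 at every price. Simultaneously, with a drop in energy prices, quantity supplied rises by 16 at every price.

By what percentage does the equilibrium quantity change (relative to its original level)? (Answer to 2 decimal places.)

Original equilibrium: 63 - 3P = 5P - 41 gives 104 = 8P, so P = 13 and q = 24.
The shock moves the curves to qd = 74 - 3P and qs = 5P - 25.
New equilibrium: 74 - 3P = 5P - 25 ⇒ 99 = 8P ⇒ P = 12.375, q = 36.875.
%Δq = (36.875 − 24) / 24 × 100 = +53.65%.

+53.65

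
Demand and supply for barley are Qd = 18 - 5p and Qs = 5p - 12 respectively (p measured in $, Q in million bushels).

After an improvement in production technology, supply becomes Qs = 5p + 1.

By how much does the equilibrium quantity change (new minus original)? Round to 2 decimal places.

Solve the original market: 18 - 5p = 5p - 12, hence p = 3 and Q = 3.
With the change applied: demand Qd = 18 - 5p, supply Qs = 5p + 1.
Equate the new curves: 18 - 5p = 5p + 1, giving 17 = 10p, p = 1.7, Q = 9.5.
ΔQ = 9.5 − 3 = +6.50.

+6.50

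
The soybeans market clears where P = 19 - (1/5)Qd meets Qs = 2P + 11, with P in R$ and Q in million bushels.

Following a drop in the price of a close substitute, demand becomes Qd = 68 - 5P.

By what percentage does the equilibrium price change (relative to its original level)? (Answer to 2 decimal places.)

Before the shock: 95 - 5P = 2P + 11 ⇒ 84 = 7P ⇒ P = 12, Q = 35.
The new curves are Qd = 68 - 5P (demand) and Qs = 2P + 11 (supply).
Equate the new curves: 68 - 5P = 2P + 11, giving 57 = 7P, P = 57/7 ≈ 8.1429, Q = 191/7 ≈ 27.2857.
%ΔP = (8.1429 − 12) / 12 × 100 = -32.14%.

-32.14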